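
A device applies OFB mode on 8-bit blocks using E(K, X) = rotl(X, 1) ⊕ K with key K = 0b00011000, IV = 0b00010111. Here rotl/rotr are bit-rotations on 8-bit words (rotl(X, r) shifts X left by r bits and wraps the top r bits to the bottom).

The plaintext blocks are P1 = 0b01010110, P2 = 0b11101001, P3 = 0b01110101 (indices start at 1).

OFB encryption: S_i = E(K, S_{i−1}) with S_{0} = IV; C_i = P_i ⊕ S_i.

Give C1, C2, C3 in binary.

C1: S = E(K, 0b00010111) = 0b00110110; 0b01010110 ⊕ 0b00110110 = 0b01100000.
C2: S = E(K, 0b00110110) = 0b01110100; 0b11101001 ⊕ 0b01110100 = 0b10011101.
C3: S = E(K, 0b01110100) = 0b11110000; 0b01110101 ⊕ 0b11110000 = 0b10000101.

C1 = 0b01100000, C2 = 0b10011101, C3 = 0b10000101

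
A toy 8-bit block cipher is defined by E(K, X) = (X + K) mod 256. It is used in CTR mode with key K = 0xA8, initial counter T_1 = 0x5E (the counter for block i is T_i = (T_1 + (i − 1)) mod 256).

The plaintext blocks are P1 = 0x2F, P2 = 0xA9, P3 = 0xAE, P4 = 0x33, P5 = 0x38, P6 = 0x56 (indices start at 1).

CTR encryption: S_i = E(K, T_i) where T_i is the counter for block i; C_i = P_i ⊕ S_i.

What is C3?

C1: T = 0x5E, S = E(K, T) = 0x06; 0x2F ⊕ 0x06 = 0x29.
C2: T = 0x5F, S = E(K, T) = 0x07; 0xA9 ⊕ 0x07 = 0xAE.
C3: T = 0x60, S = E(K, T) = 0x08; 0xAE ⊕ 0x08 = 0xA6.

C3 = 0xA6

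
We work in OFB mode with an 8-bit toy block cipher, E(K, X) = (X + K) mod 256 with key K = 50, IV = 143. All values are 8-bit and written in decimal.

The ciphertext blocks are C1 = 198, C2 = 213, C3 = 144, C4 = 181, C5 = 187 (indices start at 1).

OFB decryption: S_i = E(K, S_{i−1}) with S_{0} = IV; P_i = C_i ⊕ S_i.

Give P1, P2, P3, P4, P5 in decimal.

P1: S = E(K, 143) = 193; 198 ⊕ 193 = 7.
P2: S = E(K, 193) = 243; 213 ⊕ 243 = 38.
P3: S = E(K, 243) = 37; 144 ⊕ 37 = 181.
P4: S = E(K, 37) = 87; 181 ⊕ 87 = 226.
P5: S = E(K, 87) = 137; 187 ⊕ 137 = 50.

P1 = 7, P2 = 38, P3 = 181, P4 = 226, P5 = 50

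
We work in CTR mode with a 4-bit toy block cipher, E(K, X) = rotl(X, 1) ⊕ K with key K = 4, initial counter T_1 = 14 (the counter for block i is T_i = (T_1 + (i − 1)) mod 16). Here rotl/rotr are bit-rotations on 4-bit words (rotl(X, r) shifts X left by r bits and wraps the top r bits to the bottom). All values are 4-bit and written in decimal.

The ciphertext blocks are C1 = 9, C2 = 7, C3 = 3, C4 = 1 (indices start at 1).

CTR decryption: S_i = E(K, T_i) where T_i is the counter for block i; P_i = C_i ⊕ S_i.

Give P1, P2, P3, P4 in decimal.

P1: T = 14, S = E(K, T) = 9; 9 ⊕ 9 = 0.
P2: T = 15, S = E(K, T) = 11; 7 ⊕ 11 = 12.
P3: T = 0, S = E(K, T) = 4; 3 ⊕ 4 = 7.
P4: T = 1, S = E(K, T) = 6; 1 ⊕ 6 = 7.

P1 = 0, P2 = 12, P3 = 7, P4 = 7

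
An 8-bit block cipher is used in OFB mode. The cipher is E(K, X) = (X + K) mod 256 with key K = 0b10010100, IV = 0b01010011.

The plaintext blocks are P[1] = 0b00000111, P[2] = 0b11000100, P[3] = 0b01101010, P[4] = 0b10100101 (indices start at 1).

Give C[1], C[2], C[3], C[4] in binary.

C[1] = 0b11100000, C[2] = 0b10111111, C[3] = 0b01100101, C[4] = 0b00000110

OFB encryption: S_i = E(K, S_{i−1}) with S_{0} = IV; C_i = P_i ⊕ S_i.
C[1]: S = E(K, 0b01010011) = 0b11100111; 0b00000111 ⊕ 0b11100111 = 0b11100000.
C[2]: S = E(K, 0b11100111) = 0b01111011; 0b11000100 ⊕ 0b01111011 = 0b10111111.
C[3]: S = E(K, 0b01111011) = 0b00001111; 0b01101010 ⊕ 0b00001111 = 0b01100101.
C[4]: S = E(K, 0b00001111) = 0b10100011; 0b10100101 ⊕ 0b10100011 = 0b00000110.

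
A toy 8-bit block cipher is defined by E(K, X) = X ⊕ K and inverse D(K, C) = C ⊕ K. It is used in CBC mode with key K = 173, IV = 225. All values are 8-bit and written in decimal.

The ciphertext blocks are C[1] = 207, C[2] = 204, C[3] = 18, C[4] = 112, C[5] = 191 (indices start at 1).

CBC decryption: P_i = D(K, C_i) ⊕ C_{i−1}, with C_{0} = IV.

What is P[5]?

P[5]: D(K, 191) = 18; 18 ⊕ 112 = 98.

P[5] = 98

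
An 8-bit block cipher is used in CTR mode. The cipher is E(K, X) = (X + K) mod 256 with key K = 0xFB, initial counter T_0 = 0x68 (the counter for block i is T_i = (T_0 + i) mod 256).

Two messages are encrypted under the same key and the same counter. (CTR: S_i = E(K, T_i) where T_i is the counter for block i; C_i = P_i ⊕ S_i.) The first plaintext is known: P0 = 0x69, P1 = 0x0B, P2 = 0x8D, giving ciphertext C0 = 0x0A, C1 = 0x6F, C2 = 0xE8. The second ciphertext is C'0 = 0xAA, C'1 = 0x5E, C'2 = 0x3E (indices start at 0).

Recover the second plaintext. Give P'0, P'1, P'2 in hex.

In CTR with a reused counter, both messages share the same keystream S_i, so C_i ⊕ C'_i = P_i ⊕ P'_i and thus P'_i = P_i ⊕ C_i ⊕ C'_i.
P'0: 0x69 ⊕ 0x0A ⊕ 0xAA = 0xC9.
P'1: 0x0B ⊕ 0x6F ⊕ 0x5E = 0x3A.
P'2: 0x8D ⊕ 0xE8 ⊕ 0x3E = 0x5B.

P'0 = 0xC9, P'1 = 0x3A, P'2 = 0x5B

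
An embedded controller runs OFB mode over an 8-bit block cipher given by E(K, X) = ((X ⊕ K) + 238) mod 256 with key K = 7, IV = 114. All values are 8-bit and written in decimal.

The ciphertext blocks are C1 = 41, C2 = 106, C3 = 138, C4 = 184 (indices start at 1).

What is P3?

OFB decryption: S_i = E(K, S_{i−1}) with S_{0} = IV; P_i = C_i ⊕ S_i.
P1: S = E(K, 114) = 99; 41 ⊕ 99 = 74.
P2: S = E(K, 99) = 82; 106 ⊕ 82 = 56.
P3: S = E(K, 82) = 67; 138 ⊕ 67 = 201.

P3 = 201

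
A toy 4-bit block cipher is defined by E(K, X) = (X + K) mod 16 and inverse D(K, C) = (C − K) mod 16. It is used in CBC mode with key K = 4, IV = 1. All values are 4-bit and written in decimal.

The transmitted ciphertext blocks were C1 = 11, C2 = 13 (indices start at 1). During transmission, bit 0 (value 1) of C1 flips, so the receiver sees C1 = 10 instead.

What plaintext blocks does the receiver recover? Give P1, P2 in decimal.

CBC decryption: P_i = D(K, C_i) ⊕ C_{i−1}, with C_{0} = IV.
Only C1 changed, to 10. In CBC, a change in C_i garbles P_i and flips the same bit in P_{i+1}. Decrypting the received ciphertext:
P1: D(K, 10) = 6; 6 ⊕ 1 = 7.
P2: D(K, 13) = 9; 9 ⊕ 10 = 3.
Blocks that differ from the original plaintext: P1, P2.

P1 = 7, P2 = 3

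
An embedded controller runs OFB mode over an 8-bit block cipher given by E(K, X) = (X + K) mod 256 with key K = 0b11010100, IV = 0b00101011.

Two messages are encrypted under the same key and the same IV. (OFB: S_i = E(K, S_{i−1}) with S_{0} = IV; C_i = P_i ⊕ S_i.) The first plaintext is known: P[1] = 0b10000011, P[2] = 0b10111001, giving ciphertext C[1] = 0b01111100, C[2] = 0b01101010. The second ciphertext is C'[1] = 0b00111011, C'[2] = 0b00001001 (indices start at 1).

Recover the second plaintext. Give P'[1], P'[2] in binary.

In OFB with a reused IV, both messages share the same keystream S_i, so C_i ⊕ C'_i = P_i ⊕ P'_i and thus P'_i = P_i ⊕ C_i ⊕ C'_i.
P'[1]: 0b10000011 ⊕ 0b01111100 ⊕ 0b00111011 = 0b11000100.
P'[2]: 0b10111001 ⊕ 0b01101010 ⊕ 0b00001001 = 0b11011010.

P'[1] = 0b11000100, P'[2] = 0b11011010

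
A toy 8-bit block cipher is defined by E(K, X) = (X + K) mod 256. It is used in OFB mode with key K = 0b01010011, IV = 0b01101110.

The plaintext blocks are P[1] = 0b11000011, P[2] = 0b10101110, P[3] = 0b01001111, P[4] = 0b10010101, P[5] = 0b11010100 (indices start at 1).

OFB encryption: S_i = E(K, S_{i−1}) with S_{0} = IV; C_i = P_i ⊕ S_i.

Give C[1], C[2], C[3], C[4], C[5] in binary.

C[1] = 0b00000010, C[2] = 0b10111010, C[3] = 0b00101000, C[4] = 0b00101111, C[5] = 0b11011001

C[1]: S = E(K, 0b01101110) = 0b11000001; 0b11000011 ⊕ 0b11000001 = 0b00000010.
C[2]: S = E(K, 0b11000001) = 0b00010100; 0b10101110 ⊕ 0b00010100 = 0b10111010.
C[3]: S = E(K, 0b00010100) = 0b01100111; 0b01001111 ⊕ 0b01100111 = 0b00101000.
C[4]: S = E(K, 0b01100111) = 0b10111010; 0b10010101 ⊕ 0b10111010 = 0b00101111.
C[5]: S = E(K, 0b10111010) = 0b00001101; 0b11010100 ⊕ 0b00001101 = 0b11011001.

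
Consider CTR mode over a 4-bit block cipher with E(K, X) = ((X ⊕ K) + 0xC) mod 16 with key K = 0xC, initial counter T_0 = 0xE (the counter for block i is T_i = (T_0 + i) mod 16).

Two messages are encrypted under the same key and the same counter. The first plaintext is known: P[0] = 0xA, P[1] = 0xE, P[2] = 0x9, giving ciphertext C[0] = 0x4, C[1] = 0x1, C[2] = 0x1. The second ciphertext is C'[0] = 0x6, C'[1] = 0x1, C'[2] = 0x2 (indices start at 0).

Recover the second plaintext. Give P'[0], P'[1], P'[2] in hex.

P'[0] = 0x8, P'[1] = 0xE, P'[2] = 0xA

In CTR with a reused counter, both messages share the same keystream S_i, so C_i ⊕ C'_i = P_i ⊕ P'_i and thus P'_i = P_i ⊕ C_i ⊕ C'_i.
P'[0]: 0xA ⊕ 0x4 ⊕ 0x6 = 0x8.
P'[1]: 0xE ⊕ 0x1 ⊕ 0x1 = 0xE.
P'[2]: 0x9 ⊕ 0x1 ⊕ 0x2 = 0xA.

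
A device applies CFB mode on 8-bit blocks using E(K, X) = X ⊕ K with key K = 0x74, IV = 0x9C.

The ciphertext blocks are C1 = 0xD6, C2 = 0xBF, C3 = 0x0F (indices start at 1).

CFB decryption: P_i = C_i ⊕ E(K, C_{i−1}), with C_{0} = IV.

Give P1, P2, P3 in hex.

P1 = 0x3E, P2 = 0x1D, P3 = 0xC4

P1: E(K, 0x9C) = 0xE8; 0xD6 ⊕ 0xE8 = 0x3E.
P2: E(K, 0xD6) = 0xA2; 0xBF ⊕ 0xA2 = 0x1D.
P3: E(K, 0xBF) = 0xCB; 0x0F ⊕ 0xCB = 0xC4.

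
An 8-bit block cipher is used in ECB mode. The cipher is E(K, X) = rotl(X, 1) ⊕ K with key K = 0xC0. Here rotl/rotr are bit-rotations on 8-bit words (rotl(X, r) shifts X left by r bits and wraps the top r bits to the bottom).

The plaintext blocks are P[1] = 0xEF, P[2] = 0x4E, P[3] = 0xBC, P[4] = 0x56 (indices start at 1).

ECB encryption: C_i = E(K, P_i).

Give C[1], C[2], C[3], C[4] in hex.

C[1]: E(K, 0xEF) = 0x1F.
C[2]: E(K, 0x4E) = 0x5C.
C[3]: E(K, 0xBC) = 0xB9.
C[4]: E(K, 0x56) = 0x6C.

C[1] = 0x1F, C[2] = 0x5C, C[3] = 0xB9, C[4] = 0x6C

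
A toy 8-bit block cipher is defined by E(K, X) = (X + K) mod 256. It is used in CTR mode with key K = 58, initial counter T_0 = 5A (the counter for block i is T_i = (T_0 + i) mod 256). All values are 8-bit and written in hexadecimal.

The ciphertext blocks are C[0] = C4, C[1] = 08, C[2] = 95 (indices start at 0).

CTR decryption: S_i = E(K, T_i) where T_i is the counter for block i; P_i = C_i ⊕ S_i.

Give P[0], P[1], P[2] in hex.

P[0] = 76, P[1] = BB, P[2] = 21

P[0]: T = 5A, S = E(K, T) = B2; C4 ⊕ B2 = 76.
P[1]: T = 5B, S = E(K, T) = B3; 08 ⊕ B3 = BB.
P[2]: T = 5C, S = E(K, T) = B4; 95 ⊕ B4 = 21.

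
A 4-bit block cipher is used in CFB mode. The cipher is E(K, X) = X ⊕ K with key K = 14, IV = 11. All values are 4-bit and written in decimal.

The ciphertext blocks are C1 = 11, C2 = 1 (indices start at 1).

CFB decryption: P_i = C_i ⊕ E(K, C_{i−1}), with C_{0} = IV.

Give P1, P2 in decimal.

P1 = 14, P2 = 4

P1: E(K, 11) = 5; 11 ⊕ 5 = 14.
P2: E(K, 11) = 5; 1 ⊕ 5 = 4.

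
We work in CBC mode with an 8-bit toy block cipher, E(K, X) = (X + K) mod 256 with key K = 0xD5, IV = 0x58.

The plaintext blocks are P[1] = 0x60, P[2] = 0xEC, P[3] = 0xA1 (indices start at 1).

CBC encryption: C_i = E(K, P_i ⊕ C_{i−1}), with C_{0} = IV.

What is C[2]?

C[2] = 0xB6

C[1]: P[1] ⊕ 0x58 = 0x38; E(K, 0x38) = 0x0D.
C[2]: P[2] ⊕ 0x0D = 0xE1; E(K, 0xE1) = 0xB6.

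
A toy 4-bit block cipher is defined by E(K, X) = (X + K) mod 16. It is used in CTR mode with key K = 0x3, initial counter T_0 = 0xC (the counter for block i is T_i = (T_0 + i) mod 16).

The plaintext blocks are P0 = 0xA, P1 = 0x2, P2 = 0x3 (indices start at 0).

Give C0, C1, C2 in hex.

CTR encryption: S_i = E(K, T_i) where T_i is the counter for block i; C_i = P_i ⊕ S_i.
C0: T = 0xC, S = E(K, T) = 0xF; 0xA ⊕ 0xF = 0x5.
C1: T = 0xD, S = E(K, T) = 0x0; 0x2 ⊕ 0x0 = 0x2.
C2: T = 0xE, S = E(K, T) = 0x1; 0x3 ⊕ 0x1 = 0x2.

C0 = 0x5, C1 = 0x2, C2 = 0x2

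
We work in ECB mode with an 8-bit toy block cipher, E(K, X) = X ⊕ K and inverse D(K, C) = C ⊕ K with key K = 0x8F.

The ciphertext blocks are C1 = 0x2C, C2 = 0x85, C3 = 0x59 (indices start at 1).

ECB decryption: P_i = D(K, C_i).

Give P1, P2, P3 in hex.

P1: D(K, 0x2C) = 0xA3.
P2: D(K, 0x85) = 0x0A.
P3: D(K, 0x59) = 0xD6.

P1 = 0xA3, P2 = 0x0A, P3 = 0xD6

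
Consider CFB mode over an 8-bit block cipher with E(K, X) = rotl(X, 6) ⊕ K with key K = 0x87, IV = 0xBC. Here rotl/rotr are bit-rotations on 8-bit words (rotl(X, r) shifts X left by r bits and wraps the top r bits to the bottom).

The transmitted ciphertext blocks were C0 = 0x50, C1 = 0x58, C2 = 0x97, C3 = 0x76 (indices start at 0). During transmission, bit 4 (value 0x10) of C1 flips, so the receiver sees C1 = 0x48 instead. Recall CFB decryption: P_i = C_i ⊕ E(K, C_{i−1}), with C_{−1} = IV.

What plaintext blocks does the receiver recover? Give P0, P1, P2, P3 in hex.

P0 = 0xF8, P1 = 0xDB, P2 = 0x02, P3 = 0x14

Only C1 changed, to 0x48. In CFB, a change in C_i flips the same bit in P_i and garbles P_{i+1}. Decrypting the received ciphertext:
P0: E(K, 0xBC) = 0xA8; 0x50 ⊕ 0xA8 = 0xF8.
P1: E(K, 0x50) = 0x93; 0x48 ⊕ 0x93 = 0xDB.
P2: E(K, 0x48) = 0x95; 0x97 ⊕ 0x95 = 0x02.
P3: E(K, 0x97) = 0x62; 0x76 ⊕ 0x62 = 0x14.
Blocks that differ from the original plaintext: P1, P2.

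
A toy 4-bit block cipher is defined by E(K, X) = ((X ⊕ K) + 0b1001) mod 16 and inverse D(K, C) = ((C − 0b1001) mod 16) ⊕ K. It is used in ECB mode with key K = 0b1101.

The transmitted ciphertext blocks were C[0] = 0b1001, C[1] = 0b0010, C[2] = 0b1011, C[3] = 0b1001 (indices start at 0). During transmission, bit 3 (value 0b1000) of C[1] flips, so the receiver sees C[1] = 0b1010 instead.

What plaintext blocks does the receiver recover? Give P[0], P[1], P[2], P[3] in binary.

ECB decryption: P_i = D(K, C_i).
Only C[1] changed, to 0b1010. In ECB, a change in C_i affects only P_i. Decrypting the received ciphertext:
P[0]: D(K, 0b1001) = 0b1101.
P[1]: D(K, 0b1010) = 0b1100.
P[2]: D(K, 0b1011) = 0b1111.
P[3]: D(K, 0b1001) = 0b1101.
Blocks that differ from the original plaintext: P[1].

P[0] = 0b1101, P[1] = 0b1100, P[2] = 0b1111, P[3] = 0b1101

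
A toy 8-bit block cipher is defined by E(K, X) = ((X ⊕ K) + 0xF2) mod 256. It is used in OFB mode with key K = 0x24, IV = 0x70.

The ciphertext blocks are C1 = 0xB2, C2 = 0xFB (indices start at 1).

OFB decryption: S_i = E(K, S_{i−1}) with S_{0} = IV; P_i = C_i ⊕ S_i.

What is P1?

P1: S = E(K, 0x70) = 0x46; 0xB2 ⊕ 0x46 = 0xF4.

P1 = 0xF4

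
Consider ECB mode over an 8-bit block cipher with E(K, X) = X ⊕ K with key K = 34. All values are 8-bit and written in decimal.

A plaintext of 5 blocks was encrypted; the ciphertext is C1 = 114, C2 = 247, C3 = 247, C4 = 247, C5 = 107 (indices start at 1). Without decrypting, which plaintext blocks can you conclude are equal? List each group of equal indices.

P2 = P3 = P4

ECB encrypts each block independently with the same key, so equal ciphertext blocks imply equal plaintext blocks.
C2 = C3 = C4 = 247, so P2 = P3 = P4.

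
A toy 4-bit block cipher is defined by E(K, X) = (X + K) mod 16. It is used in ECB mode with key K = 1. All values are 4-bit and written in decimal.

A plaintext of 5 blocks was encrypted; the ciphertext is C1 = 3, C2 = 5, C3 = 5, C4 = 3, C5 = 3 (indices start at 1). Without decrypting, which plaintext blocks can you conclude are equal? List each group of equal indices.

P1 = P4 = P5; P2 = P3

ECB encrypts each block independently with the same key, so equal ciphertext blocks imply equal plaintext blocks.
C1 = C4 = C5 = 3, so P1 = P4 = P5.
C2 = C3 = 5, so P2 = P3.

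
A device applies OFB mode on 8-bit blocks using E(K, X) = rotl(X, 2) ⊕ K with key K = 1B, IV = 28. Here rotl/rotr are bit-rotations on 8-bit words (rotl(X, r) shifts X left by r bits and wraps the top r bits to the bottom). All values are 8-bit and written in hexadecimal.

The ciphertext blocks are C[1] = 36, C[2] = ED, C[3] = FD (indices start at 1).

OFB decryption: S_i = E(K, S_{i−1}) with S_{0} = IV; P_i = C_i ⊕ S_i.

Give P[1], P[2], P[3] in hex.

P[1]: S = E(K, 28) = BB; 36 ⊕ BB = 8D.
P[2]: S = E(K, BB) = F5; ED ⊕ F5 = 18.
P[3]: S = E(K, F5) = CC; FD ⊕ CC = 31.

P[1] = 8D, P[2] = 18, P[3] = 31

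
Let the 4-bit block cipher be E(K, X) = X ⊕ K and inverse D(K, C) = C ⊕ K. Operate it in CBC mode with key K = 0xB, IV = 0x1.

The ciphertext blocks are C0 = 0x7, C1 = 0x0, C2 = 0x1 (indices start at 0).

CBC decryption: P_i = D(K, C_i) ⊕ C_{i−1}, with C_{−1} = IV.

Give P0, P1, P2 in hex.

P0: D(K, 0x7) = 0xC; 0xC ⊕ 0x1 = 0xD.
P1: D(K, 0x0) = 0xB; 0xB ⊕ 0x7 = 0xC.
P2: D(K, 0x1) = 0xA; 0xA ⊕ 0x0 = 0xA.

P0 = 0xD, P1 = 0xC, P2 = 0xA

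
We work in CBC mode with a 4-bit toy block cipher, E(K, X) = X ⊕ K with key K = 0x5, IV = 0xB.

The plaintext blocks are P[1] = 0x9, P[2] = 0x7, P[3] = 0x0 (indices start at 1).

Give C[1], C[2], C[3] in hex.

C[1] = 0x7, C[2] = 0x5, C[3] = 0x0

CBC encryption: C_i = E(K, P_i ⊕ C_{i−1}), with C_{0} = IV.
C[1]: P[1] ⊕ 0xB = 0x2; E(K, 0x2) = 0x7.
C[2]: P[2] ⊕ 0x7 = 0x0; E(K, 0x0) = 0x5.
C[3]: P[3] ⊕ 0x5 = 0x5; E(K, 0x5) = 0x0.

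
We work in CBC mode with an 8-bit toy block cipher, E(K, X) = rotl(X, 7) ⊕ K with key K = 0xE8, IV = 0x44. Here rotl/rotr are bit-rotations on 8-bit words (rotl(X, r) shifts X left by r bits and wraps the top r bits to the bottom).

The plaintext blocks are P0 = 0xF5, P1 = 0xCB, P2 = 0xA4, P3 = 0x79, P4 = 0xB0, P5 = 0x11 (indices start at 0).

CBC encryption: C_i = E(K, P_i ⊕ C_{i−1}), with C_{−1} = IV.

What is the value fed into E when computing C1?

C0: P0 ⊕ 0x44 = 0xB1; E(K, 0xB1) = 0x30.
C1: P1 ⊕ 0x30 = 0xFB; E(K, 0xFB) = 0x15.
So the input to E for block 1 is 0xFB.

0xFB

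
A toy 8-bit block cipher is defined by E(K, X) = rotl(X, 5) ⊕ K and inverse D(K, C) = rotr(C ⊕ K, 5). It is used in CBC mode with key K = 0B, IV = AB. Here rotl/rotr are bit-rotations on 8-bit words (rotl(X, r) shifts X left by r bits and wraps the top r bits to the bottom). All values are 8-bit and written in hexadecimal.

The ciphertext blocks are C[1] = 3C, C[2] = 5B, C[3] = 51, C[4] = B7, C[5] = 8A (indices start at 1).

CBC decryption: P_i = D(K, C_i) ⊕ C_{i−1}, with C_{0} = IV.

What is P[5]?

P[5] = BB

P[5]: D(K, 8A) = 0C; 0C ⊕ B7 = BB.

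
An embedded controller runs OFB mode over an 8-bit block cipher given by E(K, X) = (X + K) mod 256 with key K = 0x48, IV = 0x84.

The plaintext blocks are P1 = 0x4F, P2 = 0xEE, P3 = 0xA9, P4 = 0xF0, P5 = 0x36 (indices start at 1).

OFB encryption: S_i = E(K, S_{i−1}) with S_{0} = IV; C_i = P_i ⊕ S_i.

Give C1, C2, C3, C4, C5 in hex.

C1 = 0x83, C2 = 0xFA, C3 = 0xF5, C4 = 0x54, C5 = 0xDA

C1: S = E(K, 0x84) = 0xCC; 0x4F ⊕ 0xCC = 0x83.
C2: S = E(K, 0xCC) = 0x14; 0xEE ⊕ 0x14 = 0xFA.
C3: S = E(K, 0x14) = 0x5C; 0xA9 ⊕ 0x5C = 0xF5.
C4: S = E(K, 0x5C) = 0xA4; 0xF0 ⊕ 0xA4 = 0x54.
C5: S = E(K, 0xA4) = 0xEC; 0x36 ⊕ 0xEC = 0xDA.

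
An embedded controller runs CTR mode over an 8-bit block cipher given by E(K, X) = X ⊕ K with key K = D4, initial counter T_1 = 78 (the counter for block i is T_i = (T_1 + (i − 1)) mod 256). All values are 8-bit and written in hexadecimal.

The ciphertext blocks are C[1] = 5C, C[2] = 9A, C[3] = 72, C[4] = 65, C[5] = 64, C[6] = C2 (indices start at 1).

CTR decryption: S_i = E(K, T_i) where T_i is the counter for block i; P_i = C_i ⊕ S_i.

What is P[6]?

P[6]: T = 7D, S = E(K, T) = A9; C2 ⊕ A9 = 6B.

P[6] = 6B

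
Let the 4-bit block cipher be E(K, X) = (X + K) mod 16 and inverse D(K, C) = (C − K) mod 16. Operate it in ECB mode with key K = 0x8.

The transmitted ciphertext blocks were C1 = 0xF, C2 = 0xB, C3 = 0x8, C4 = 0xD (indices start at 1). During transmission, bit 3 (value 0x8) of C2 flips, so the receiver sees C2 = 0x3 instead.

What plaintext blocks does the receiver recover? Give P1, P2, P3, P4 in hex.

P1 = 0x7, P2 = 0xB, P3 = 0x0, P4 = 0x5

ECB decryption: P_i = D(K, C_i).
Only C2 changed, to 0x3. In ECB, a change in C_i affects only P_i. Decrypting the received ciphertext:
P1: D(K, 0xF) = 0x7.
P2: D(K, 0x3) = 0xB.
P3: D(K, 0x8) = 0x0.
P4: D(K, 0xD) = 0x5.
Blocks that differ from the original plaintext: P2.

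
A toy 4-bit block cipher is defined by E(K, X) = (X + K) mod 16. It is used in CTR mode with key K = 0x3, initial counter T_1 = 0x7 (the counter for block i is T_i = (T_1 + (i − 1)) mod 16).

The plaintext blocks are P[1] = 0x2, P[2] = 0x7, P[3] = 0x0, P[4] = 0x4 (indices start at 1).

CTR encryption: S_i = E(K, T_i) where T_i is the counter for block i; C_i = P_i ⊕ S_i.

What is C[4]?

C[1]: T = 0x7, S = E(K, T) = 0xA; 0x2 ⊕ 0xA = 0x8.
C[2]: T = 0x8, S = E(K, T) = 0xB; 0x7 ⊕ 0xB = 0xC.
C[3]: T = 0x9, S = E(K, T) = 0xC; 0x0 ⊕ 0xC = 0xC.
C[4]: T = 0xA, S = E(K, T) = 0xD; 0x4 ⊕ 0xD = 0x9.

C[4] = 0x9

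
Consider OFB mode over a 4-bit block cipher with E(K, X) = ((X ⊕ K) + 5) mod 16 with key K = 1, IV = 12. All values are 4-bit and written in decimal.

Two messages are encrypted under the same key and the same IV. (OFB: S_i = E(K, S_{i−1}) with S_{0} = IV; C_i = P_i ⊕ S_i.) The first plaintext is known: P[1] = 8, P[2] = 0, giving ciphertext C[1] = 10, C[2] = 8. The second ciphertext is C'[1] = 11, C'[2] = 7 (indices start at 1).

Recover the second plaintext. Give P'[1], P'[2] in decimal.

In OFB with a reused IV, both messages share the same keystream S_i, so C_i ⊕ C'_i = P_i ⊕ P'_i and thus P'_i = P_i ⊕ C_i ⊕ C'_i.
P'[1]: 8 ⊕ 10 ⊕ 11 = 9.
P'[2]: 0 ⊕ 8 ⊕ 7 = 15.

P'[1] = 9, P'[2] = 15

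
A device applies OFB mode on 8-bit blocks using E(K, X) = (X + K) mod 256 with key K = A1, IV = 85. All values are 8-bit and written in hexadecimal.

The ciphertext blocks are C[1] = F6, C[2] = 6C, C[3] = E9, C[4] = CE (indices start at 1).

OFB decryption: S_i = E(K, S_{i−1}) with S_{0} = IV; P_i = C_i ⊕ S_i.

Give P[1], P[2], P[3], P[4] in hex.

P[1]: S = E(K, 85) = 26; F6 ⊕ 26 = D0.
P[2]: S = E(K, 26) = C7; 6C ⊕ C7 = AB.
P[3]: S = E(K, C7) = 68; E9 ⊕ 68 = 81.
P[4]: S = E(K, 68) = 09; CE ⊕ 09 = C7.

P[1] = D0, P[2] = AB, P[3] = 81, P[4] = C7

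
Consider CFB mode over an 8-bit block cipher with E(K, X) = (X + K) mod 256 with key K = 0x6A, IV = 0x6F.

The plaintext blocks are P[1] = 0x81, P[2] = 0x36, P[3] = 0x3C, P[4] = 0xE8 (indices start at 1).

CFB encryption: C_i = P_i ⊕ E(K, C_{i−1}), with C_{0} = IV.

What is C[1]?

C[1] = 0x58

C[1]: E(K, 0x6F) = 0xD9; 0x81 ⊕ 0xD9 = 0x58.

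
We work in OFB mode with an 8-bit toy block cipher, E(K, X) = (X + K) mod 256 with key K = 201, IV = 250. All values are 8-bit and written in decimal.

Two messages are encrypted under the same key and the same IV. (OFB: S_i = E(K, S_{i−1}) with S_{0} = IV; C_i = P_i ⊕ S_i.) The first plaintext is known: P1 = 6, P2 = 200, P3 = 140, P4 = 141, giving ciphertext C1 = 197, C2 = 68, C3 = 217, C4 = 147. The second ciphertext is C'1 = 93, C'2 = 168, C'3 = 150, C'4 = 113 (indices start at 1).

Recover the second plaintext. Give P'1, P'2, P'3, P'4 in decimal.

In OFB with a reused IV, both messages share the same keystream S_i, so C_i ⊕ C'_i = P_i ⊕ P'_i and thus P'_i = P_i ⊕ C_i ⊕ C'_i.
P'1: 6 ⊕ 197 ⊕ 93 = 158.
P'2: 200 ⊕ 68 ⊕ 168 = 36.
P'3: 140 ⊕ 217 ⊕ 150 = 195.
P'4: 141 ⊕ 147 ⊕ 113 = 111.

P'1 = 158, P'2 = 36, P'3 = 195, P'4 = 111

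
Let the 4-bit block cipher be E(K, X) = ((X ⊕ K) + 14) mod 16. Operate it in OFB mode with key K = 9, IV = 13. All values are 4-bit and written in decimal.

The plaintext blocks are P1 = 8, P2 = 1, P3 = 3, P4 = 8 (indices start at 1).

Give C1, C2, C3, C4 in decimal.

OFB encryption: S_i = E(K, S_{i−1}) with S_{0} = IV; C_i = P_i ⊕ S_i.
C1: S = E(K, 13) = 2; 8 ⊕ 2 = 10.
C2: S = E(K, 2) = 9; 1 ⊕ 9 = 8.
C3: S = E(K, 9) = 14; 3 ⊕ 14 = 13.
C4: S = E(K, 14) = 5; 8 ⊕ 5 = 13.

C1 = 10, C2 = 8, C3 = 13, C4 = 13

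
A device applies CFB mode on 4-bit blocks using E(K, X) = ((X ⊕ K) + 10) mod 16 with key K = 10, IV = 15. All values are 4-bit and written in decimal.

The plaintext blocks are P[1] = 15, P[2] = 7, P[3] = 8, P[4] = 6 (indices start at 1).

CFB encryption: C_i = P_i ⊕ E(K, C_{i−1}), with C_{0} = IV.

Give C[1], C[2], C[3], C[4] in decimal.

C[1] = 0, C[2] = 3, C[3] = 11, C[4] = 13

C[1]: E(K, 15) = 15; 15 ⊕ 15 = 0.
C[2]: E(K, 0) = 4; 7 ⊕ 4 = 3.
C[3]: E(K, 3) = 3; 8 ⊕ 3 = 11.
C[4]: E(K, 11) = 11; 6 ⊕ 11 = 13.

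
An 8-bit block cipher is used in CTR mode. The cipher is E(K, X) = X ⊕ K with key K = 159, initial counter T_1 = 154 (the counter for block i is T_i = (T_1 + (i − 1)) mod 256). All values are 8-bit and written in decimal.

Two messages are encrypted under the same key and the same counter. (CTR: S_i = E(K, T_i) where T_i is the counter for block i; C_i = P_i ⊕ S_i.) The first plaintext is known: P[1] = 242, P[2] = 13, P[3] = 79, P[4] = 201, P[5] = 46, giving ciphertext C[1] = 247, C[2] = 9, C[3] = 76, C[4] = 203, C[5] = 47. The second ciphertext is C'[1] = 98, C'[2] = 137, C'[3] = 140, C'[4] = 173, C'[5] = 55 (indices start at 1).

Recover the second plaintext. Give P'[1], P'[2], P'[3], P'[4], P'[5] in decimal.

P'[1] = 103, P'[2] = 141, P'[3] = 143, P'[4] = 175, P'[5] = 54

In CTR with a reused counter, both messages share the same keystream S_i, so C_i ⊕ C'_i = P_i ⊕ P'_i and thus P'_i = P_i ⊕ C_i ⊕ C'_i.
P'[1]: 242 ⊕ 247 ⊕ 98 = 103.
P'[2]: 13 ⊕ 9 ⊕ 137 = 141.
P'[3]: 79 ⊕ 76 ⊕ 140 = 143.
P'[4]: 201 ⊕ 203 ⊕ 173 = 175.
P'[5]: 46 ⊕ 47 ⊕ 55 = 54.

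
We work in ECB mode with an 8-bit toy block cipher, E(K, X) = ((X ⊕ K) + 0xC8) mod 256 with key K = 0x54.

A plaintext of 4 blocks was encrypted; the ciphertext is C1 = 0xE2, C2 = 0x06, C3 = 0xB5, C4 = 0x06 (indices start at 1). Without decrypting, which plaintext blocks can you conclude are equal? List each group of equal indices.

P2 = P4

ECB encrypts each block independently with the same key, so equal ciphertext blocks imply equal plaintext blocks.
C2 = C4 = 0x06, so P2 = P4.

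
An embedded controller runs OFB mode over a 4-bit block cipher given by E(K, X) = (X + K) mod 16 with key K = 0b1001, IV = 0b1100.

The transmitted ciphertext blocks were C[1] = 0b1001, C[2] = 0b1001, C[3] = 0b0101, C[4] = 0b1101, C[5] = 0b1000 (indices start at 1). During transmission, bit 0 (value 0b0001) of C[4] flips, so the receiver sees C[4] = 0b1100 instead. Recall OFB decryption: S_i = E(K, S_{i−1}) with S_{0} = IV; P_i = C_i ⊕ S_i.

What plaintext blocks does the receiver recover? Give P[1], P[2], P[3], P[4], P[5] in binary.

Only C[4] changed, to 0b1100. In OFB, a change in C_i flips the same bit in P_i only; the keystream is unaffected. Decrypting the received ciphertext:
P[1]: S = E(K, 0b1100) = 0b0101; 0b1001 ⊕ 0b0101 = 0b1100.
P[2]: S = E(K, 0b0101) = 0b1110; 0b1001 ⊕ 0b1110 = 0b0111.
P[3]: S = E(K, 0b1110) = 0b0111; 0b0101 ⊕ 0b0111 = 0b0010.
P[4]: S = E(K, 0b0111) = 0b0000; 0b1100 ⊕ 0b0000 = 0b1100.
P[5]: S = E(K, 0b0000) = 0b1001; 0b1000 ⊕ 0b1001 = 0b0001.
Blocks that differ from the original plaintext: P[4].

P[1] = 0b1100, P[2] = 0b0111, P[3] = 0b0010, P[4] = 0b1100, P[5] = 0b0001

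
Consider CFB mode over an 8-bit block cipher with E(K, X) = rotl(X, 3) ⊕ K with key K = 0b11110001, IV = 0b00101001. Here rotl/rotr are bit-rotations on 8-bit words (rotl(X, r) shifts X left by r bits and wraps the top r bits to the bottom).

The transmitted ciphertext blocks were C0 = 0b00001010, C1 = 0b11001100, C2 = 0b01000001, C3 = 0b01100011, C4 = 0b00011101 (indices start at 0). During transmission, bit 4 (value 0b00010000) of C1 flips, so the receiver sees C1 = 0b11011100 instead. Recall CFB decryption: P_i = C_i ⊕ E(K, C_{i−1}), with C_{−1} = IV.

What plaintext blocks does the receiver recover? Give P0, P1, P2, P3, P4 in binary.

P0 = 0b10110010, P1 = 0b01111101, P2 = 0b01010110, P3 = 0b10011000, P4 = 0b11110111

Only C1 changed, to 0b11011100. In CFB, a change in C_i flips the same bit in P_i and garbles P_{i+1}. Decrypting the received ciphertext:
P0: E(K, 0b00101001) = 0b10111000; 0b00001010 ⊕ 0b10111000 = 0b10110010.
P1: E(K, 0b00001010) = 0b10100001; 0b11011100 ⊕ 0b10100001 = 0b01111101.
P2: E(K, 0b11011100) = 0b00010111; 0b01000001 ⊕ 0b00010111 = 0b01010110.
P3: E(K, 0b01000001) = 0b11111011; 0b01100011 ⊕ 0b11111011 = 0b10011000.
P4: E(K, 0b01100011) = 0b11101010; 0b00011101 ⊕ 0b11101010 = 0b11110111.
Blocks that differ from the original plaintext: P1, P2.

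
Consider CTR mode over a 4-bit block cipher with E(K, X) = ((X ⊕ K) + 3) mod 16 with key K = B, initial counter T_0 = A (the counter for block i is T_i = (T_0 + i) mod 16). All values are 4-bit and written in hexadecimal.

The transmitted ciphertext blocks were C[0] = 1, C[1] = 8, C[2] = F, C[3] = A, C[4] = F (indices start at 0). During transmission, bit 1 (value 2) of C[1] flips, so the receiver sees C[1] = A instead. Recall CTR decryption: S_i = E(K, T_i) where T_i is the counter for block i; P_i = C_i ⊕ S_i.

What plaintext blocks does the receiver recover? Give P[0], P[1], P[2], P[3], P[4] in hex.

Only C[1] changed, to A. In CTR, a change in C_i flips the same bit in P_i only; the keystream is unaffected. Decrypting the received ciphertext:
P[0]: T = A, S = E(K, T) = 4; 1 ⊕ 4 = 5.
P[1]: T = B, S = E(K, T) = 3; A ⊕ 3 = 9.
P[2]: T = C, S = E(K, T) = A; F ⊕ A = 5.
P[3]: T = D, S = E(K, T) = 9; A ⊕ 9 = 3.
P[4]: T = E, S = E(K, T) = 8; F ⊕ 8 = 7.
Blocks that differ from the original plaintext: P[1].

P[0] = 5, P[1] = 9, P[2] = 5, P[3] = 3, P[4] = 7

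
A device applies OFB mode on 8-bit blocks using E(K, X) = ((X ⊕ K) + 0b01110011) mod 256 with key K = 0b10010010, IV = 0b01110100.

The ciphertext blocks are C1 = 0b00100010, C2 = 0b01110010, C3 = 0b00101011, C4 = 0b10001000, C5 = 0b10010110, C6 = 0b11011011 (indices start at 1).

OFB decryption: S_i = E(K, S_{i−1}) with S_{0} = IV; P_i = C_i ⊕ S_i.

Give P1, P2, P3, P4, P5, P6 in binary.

P1: S = E(K, 0b01110100) = 0b01011001; 0b00100010 ⊕ 0b01011001 = 0b01111011.
P2: S = E(K, 0b01011001) = 0b00111110; 0b01110010 ⊕ 0b00111110 = 0b01001100.
P3: S = E(K, 0b00111110) = 0b00011111; 0b00101011 ⊕ 0b00011111 = 0b00110100.
P4: S = E(K, 0b00011111) = 0b00000000; 0b10001000 ⊕ 0b00000000 = 0b10001000.
P5: S = E(K, 0b00000000) = 0b00000101; 0b10010110 ⊕ 0b00000101 = 0b10010011.
P6: S = E(K, 0b00000101) = 0b00001010; 0b11011011 ⊕ 0b00001010 = 0b11010001.

P1 = 0b01111011, P2 = 0b01001100, P3 = 0b00110100, P4 = 0b10001000, P5 = 0b10010011, P6 = 0b11010001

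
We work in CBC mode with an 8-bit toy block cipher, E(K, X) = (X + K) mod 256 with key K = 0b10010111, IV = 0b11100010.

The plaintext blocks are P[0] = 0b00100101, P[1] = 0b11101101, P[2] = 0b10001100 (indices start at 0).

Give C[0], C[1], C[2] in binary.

C[0] = 0b01011110, C[1] = 0b01001010, C[2] = 0b01011101

CBC encryption: C_i = E(K, P_i ⊕ C_{i−1}), with C_{−1} = IV.
C[0]: P[0] ⊕ 0b11100010 = 0b11000111; E(K, 0b11000111) = 0b01011110.
C[1]: P[1] ⊕ 0b01011110 = 0b10110011; E(K, 0b10110011) = 0b01001010.
C[2]: P[2] ⊕ 0b01001010 = 0b11000110; E(K, 0b11000110) = 0b01011101.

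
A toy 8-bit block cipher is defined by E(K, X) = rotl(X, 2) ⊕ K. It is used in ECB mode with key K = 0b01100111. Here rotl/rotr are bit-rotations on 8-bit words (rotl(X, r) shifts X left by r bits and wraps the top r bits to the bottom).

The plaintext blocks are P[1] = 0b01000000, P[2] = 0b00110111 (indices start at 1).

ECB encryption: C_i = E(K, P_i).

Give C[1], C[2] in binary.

C[1] = 0b01100110, C[2] = 0b10111011

C[1]: E(K, 0b01000000) = 0b01100110.
C[2]: E(K, 0b00110111) = 0b10111011.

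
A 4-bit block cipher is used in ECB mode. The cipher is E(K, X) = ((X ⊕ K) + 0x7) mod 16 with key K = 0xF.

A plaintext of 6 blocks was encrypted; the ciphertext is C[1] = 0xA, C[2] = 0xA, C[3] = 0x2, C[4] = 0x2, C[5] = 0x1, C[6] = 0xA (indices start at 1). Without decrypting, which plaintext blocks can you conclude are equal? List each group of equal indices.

P[1] = P[2] = P[6]; P[3] = P[4]

ECB encrypts each block independently with the same key, so equal ciphertext blocks imply equal plaintext blocks.
C[1] = C[2] = C[6] = 0xA, so P[1] = P[2] = P[6].
C[3] = C[4] = 0x2, so P[3] = P[4].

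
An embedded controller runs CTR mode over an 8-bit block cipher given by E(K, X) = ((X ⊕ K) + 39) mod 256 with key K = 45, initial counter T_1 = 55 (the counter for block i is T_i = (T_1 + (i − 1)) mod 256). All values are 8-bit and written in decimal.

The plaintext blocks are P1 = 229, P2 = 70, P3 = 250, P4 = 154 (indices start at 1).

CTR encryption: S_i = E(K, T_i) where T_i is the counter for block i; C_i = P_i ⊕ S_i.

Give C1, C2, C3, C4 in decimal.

C1 = 164, C2 = 122, C3 = 193, C4 = 164

C1: T = 55, S = E(K, T) = 65; 229 ⊕ 65 = 164.
C2: T = 56, S = E(K, T) = 60; 70 ⊕ 60 = 122.
C3: T = 57, S = E(K, T) = 59; 250 ⊕ 59 = 193.
C4: T = 58, S = E(K, T) = 62; 154 ⊕ 62 = 164.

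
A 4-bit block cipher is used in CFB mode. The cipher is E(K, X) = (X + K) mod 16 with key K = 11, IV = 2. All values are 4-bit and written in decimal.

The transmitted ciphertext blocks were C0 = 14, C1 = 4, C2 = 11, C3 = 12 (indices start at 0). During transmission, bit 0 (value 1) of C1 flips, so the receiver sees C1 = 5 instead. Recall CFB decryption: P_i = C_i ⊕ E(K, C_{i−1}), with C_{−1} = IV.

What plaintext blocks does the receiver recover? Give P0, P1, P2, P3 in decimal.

Only C1 changed, to 5. In CFB, a change in C_i flips the same bit in P_i and garbles P_{i+1}. Decrypting the received ciphertext:
P0: E(K, 2) = 13; 14 ⊕ 13 = 3.
P1: E(K, 14) = 9; 5 ⊕ 9 = 12.
P2: E(K, 5) = 0; 11 ⊕ 0 = 11.
P3: E(K, 11) = 6; 12 ⊕ 6 = 10.
Blocks that differ from the original plaintext: P1, P2.

P0 = 3, P1 = 12, P2 = 11, P3 = 10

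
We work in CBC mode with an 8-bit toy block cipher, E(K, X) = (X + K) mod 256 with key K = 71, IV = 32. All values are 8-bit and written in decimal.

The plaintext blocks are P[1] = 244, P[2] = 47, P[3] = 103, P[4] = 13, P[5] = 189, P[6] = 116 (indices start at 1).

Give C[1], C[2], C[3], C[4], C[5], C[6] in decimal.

CBC encryption: C_i = E(K, P_i ⊕ C_{i−1}), with C_{0} = IV.
C[1]: P[1] ⊕ 32 = 212; E(K, 212) = 27.
C[2]: P[2] ⊕ 27 = 52; E(K, 52) = 123.
C[3]: P[3] ⊕ 123 = 28; E(K, 28) = 99.
C[4]: P[4] ⊕ 99 = 110; E(K, 110) = 181.
C[5]: P[5] ⊕ 181 = 8; E(K, 8) = 79.
C[6]: P[6] ⊕ 79 = 59; E(K, 59) = 130.

C[1] = 27, C[2] = 123, C[3] = 99, C[4] = 181, C[5] = 79, C[6] = 130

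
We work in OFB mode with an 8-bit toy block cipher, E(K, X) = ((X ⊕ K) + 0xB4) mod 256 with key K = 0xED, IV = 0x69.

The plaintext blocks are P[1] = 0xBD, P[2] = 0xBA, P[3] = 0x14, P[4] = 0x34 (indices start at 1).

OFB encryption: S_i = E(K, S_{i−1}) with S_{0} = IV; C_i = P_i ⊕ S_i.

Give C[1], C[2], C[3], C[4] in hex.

C[1] = 0x85, C[2] = 0x33, C[3] = 0x0C, C[4] = 0x9D

C[1]: S = E(K, 0x69) = 0x38; 0xBD ⊕ 0x38 = 0x85.
C[2]: S = E(K, 0x38) = 0x89; 0xBA ⊕ 0x89 = 0x33.
C[3]: S = E(K, 0x89) = 0x18; 0x14 ⊕ 0x18 = 0x0C.
C[4]: S = E(K, 0x18) = 0xA9; 0x34 ⊕ 0xA9 = 0x9D.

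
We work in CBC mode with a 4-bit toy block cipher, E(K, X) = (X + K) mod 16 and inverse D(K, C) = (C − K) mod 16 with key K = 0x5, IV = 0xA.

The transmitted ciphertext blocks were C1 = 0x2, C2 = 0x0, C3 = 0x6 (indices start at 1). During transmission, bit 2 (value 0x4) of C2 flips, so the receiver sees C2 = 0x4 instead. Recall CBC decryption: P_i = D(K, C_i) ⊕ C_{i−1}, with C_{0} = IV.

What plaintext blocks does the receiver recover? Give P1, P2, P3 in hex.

P1 = 0x7, P2 = 0xD, P3 = 0x5

Only C2 changed, to 0x4. In CBC, a change in C_i garbles P_i and flips the same bit in P_{i+1}. Decrypting the received ciphertext:
P1: D(K, 0x2) = 0xD; 0xD ⊕ 0xA = 0x7.
P2: D(K, 0x4) = 0xF; 0xF ⊕ 0x2 = 0xD.
P3: D(K, 0x6) = 0x1; 0x1 ⊕ 0x4 = 0x5.
Blocks that differ from the original plaintext: P2, P3.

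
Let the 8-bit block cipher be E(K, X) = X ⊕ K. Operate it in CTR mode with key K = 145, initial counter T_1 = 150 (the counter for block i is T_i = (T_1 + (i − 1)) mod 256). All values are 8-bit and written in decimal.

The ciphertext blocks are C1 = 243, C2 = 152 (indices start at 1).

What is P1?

CTR decryption: S_i = E(K, T_i) where T_i is the counter for block i; P_i = C_i ⊕ S_i.
P1: T = 150, S = E(K, T) = 7; 243 ⊕ 7 = 244.

P1 = 244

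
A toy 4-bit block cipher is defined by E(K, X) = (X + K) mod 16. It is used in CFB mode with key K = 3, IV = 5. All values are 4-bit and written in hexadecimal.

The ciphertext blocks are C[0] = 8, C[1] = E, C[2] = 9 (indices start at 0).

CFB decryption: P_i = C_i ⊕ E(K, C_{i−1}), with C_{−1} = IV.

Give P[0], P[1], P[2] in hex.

P[0]: E(K, 5) = 8; 8 ⊕ 8 = 0.
P[1]: E(K, 8) = B; E ⊕ B = 5.
P[2]: E(K, E) = 1; 9 ⊕ 1 = 8.

P[0] = 0, P[1] = 5, P[2] = 8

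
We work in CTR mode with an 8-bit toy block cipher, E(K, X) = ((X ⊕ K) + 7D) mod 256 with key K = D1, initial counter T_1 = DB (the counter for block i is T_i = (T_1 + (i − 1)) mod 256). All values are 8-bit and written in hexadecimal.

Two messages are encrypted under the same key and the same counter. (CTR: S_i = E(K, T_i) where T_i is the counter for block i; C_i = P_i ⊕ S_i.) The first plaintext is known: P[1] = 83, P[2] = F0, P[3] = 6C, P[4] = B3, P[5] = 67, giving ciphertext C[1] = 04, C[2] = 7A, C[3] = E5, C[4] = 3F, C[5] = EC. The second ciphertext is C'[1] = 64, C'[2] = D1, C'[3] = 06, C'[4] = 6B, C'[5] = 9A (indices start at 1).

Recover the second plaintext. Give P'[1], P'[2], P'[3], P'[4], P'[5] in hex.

In CTR with a reused counter, both messages share the same keystream S_i, so C_i ⊕ C'_i = P_i ⊕ P'_i and thus P'_i = P_i ⊕ C_i ⊕ C'_i.
P'[1]: 83 ⊕ 04 ⊕ 64 = E3.
P'[2]: F0 ⊕ 7A ⊕ D1 = 5B.
P'[3]: 6C ⊕ E5 ⊕ 06 = 8F.
P'[4]: B3 ⊕ 3F ⊕ 6B = E7.
P'[5]: 67 ⊕ EC ⊕ 9A = 11.

P'[1] = E3, P'[2] = 5B, P'[3] = 8F, P'[4] = E7, P'[5] = 11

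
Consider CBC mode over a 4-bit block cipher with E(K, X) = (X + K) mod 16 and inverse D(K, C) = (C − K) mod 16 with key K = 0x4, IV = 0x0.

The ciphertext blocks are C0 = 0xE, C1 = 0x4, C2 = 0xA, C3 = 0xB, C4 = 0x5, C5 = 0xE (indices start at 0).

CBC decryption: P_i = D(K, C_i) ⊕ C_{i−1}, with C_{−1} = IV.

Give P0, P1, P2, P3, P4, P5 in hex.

P0 = 0xA, P1 = 0xE, P2 = 0x2, P3 = 0xD, P4 = 0xA, P5 = 0xF

P0: D(K, 0xE) = 0xA; 0xA ⊕ 0x0 = 0xA.
P1: D(K, 0x4) = 0x0; 0x0 ⊕ 0xE = 0xE.
P2: D(K, 0xA) = 0x6; 0x6 ⊕ 0x4 = 0x2.
P3: D(K, 0xB) = 0x7; 0x7 ⊕ 0xA = 0xD.
P4: D(K, 0x5) = 0x1; 0x1 ⊕ 0xB = 0xA.
P5: D(K, 0xE) = 0xA; 0xA ⊕ 0x5 = 0xF.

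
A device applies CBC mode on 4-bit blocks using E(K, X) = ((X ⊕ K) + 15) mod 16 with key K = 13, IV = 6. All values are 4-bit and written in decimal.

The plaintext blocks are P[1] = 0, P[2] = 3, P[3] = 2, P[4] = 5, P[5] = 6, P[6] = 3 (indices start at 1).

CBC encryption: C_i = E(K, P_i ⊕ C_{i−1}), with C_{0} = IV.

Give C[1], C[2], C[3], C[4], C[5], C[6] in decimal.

C[1] = 10, C[2] = 3, C[3] = 11, C[4] = 2, C[5] = 8, C[6] = 5

C[1]: P[1] ⊕ 6 = 6; E(K, 6) = 10.
C[2]: P[2] ⊕ 10 = 9; E(K, 9) = 3.
C[3]: P[3] ⊕ 3 = 1; E(K, 1) = 11.
C[4]: P[4] ⊕ 11 = 14; E(K, 14) = 2.
C[5]: P[5] ⊕ 2 = 4; E(K, 4) = 8.
C[6]: P[6] ⊕ 8 = 11; E(K, 11) = 5.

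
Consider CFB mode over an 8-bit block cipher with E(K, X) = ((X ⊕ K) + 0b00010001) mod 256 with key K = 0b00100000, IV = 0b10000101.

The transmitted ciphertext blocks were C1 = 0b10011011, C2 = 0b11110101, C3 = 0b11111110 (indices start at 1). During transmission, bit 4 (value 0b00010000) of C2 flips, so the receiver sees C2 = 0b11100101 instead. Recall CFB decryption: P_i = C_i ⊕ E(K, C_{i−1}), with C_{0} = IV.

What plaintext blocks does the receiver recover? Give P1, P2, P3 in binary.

Only C2 changed, to 0b11100101. In CFB, a change in C_i flips the same bit in P_i and garbles P_{i+1}. Decrypting the received ciphertext:
P1: E(K, 0b10000101) = 0b10110110; 0b10011011 ⊕ 0b10110110 = 0b00101101.
P2: E(K, 0b10011011) = 0b11001100; 0b11100101 ⊕ 0b11001100 = 0b00101001.
P3: E(K, 0b11100101) = 0b11010110; 0b11111110 ⊕ 0b11010110 = 0b00101000.
Blocks that differ from the original plaintext: P2, P3.

P1 = 0b00101101, P2 = 0b00101001, P3 = 0b00101000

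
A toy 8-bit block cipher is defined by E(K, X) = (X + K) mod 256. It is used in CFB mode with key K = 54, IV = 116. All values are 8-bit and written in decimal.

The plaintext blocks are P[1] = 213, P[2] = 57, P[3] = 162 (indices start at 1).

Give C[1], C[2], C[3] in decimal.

C[1] = 127, C[2] = 140, C[3] = 96

CFB encryption: C_i = P_i ⊕ E(K, C_{i−1}), with C_{0} = IV.
C[1]: E(K, 116) = 170; 213 ⊕ 170 = 127.
C[2]: E(K, 127) = 181; 57 ⊕ 181 = 140.
C[3]: E(K, 140) = 194; 162 ⊕ 194 = 96.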